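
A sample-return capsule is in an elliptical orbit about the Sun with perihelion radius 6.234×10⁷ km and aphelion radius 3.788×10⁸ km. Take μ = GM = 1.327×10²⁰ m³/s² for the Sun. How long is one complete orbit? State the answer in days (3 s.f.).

Semi-major axis a = (r_p + r_a)/2 = (6.2340×10⁷ + 3.7880×10⁸)/2 = 2.2057×10⁸ km = 2.206×10¹¹ m.
By Kepler's third law T = 2π√(a³/μ) = 2π × 8.993×10⁶ = 5.650×10⁷ s.
= 654.0 days.

T ≈ 654 days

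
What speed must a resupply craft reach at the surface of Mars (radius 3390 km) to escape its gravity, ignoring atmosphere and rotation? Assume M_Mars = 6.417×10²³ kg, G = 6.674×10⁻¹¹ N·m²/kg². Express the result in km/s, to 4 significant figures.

v_esc ≈ 5.027 km/s

μ = GM = 6.674×10⁻¹¹ × 6.417×10²³ = 4.283×10¹³ m³/s².
r = R = 3.390×10⁶ m.
Escape speed v_esc = √(2μ/r) = √(2 × 4.283×10¹³ / 3.390×10⁶) = √(2.527×10⁷) = 5027 m/s.
= 5.027 km/s.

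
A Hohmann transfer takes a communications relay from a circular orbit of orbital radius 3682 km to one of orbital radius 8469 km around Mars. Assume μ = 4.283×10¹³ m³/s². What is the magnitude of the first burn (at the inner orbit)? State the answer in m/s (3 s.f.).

Δv ≈ 616 m/s

r₁ = 3682 km = 3.682×10⁶ m.
r₂ = 8469 km = 8.469×10⁶ m.
Transfer ellipse a_t = (r₁ + r₂)/2 = 6.076×10⁶ m.
At r₁: circular v_c1 = √(μ/r₁) = 3411 m/s; transfer-periapsis v_p = √[μ(2/r₁ − 1/a_t)] = 4027 m/s.
Δv₁ = v_p − v_c1 = 616.2 m/s.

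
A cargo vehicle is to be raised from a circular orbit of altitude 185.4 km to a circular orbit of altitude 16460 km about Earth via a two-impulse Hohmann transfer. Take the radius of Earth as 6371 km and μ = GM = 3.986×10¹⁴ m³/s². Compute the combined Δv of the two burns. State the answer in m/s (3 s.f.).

r₁ = 6371 + 185.4 = 6556.4 km = 6.5564×10⁶ m.
r₂ = 6371 + 16460 = 22831 km = 2.2831×10⁷ m.
Transfer ellipse a_t = (r₁ + r₂)/2 = 1.469×10⁷ m.
At r₁: circular v_c1 = √(μ/r₁) = 7797 m/s; transfer-perigee v_p = √[μ(2/r₁ − 1/a_t)] = 9719 m/s.
Δv₁ = v_p − v_c1 = 1922 m/s.
At r₂: circular v_c2 = √(μ/r₂) = 4178 m/s; transfer-apogee v_a = √[μ(2/r₂ − 1/a_t)] = 2791 m/s.
Δv₂ = v_c2 − v_a = 1387 m/s.
Total Δv = Δv₁ + Δv₂ = 3309 m/s.

Δv_total ≈ 3310 m/s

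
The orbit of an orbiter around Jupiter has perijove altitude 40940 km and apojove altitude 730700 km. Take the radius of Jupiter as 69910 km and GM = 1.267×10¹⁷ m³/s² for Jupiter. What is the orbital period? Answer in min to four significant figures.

T ≈ 2862 min

r_p = 69910 + 40940 = 110850 km = 1.1085×10⁸ m.
r_a = 69910 + 730700 = 800610 km = 8.0061×10⁸ m.
Semi-major axis a = (r_p + r_a)/2 = (1.1085×10⁵ + 8.0061×10⁵)/2 = 4.5573×10⁵ km = 4.557×10⁸ m.
By Kepler's third law T = 2π√(a³/μ) = 2π × 2.733×10⁴ = 1.717×10⁵ s.
= 2862 min.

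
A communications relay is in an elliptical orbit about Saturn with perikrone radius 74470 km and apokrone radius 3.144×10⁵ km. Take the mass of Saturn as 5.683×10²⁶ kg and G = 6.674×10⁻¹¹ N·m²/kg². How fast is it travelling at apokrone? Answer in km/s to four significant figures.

μ = GM = 6.674×10⁻¹¹ × 5.683×10²⁶ = 3.793×10¹⁶ m³/s².
Semi-major axis a = (r_p + r_a)/2 = 1.9444×10⁵ km = 1.944×10⁸ m.
Vis-viva: v² = μ(2/r − 1/a) = 3.793×10¹⁶ × (6.361×10⁻⁹ − 5.143×10⁻⁹) = 4.620×10⁷ m²/s².
v = 6797 m/s = 6.797 km/s.

v ≈ 6.797 km/s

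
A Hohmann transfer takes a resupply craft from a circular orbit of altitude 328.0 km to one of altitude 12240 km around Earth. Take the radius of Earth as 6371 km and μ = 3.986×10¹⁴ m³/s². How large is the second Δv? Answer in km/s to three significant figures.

r₁ = 6371 + 328.0 = 6699.0 km = 6.6990×10⁶ m.
r₂ = 6371 + 12240 = 18611 km = 1.8611×10⁷ m.
Transfer ellipse a_t = (r₁ + r₂)/2 = 1.266×10⁷ m.
At r₁: circular v_c1 = √(μ/r₁) = 7714 m/s; transfer-perigee v_p = √[μ(2/r₁ − 1/a_t)] = 9354 m/s.
At r₂: circular v_c2 = √(μ/r₂) = 4628 m/s; transfer-apogee v_a = √[μ(2/r₂ − 1/a_t)] = 3367 m/s.
Δv₂ = v_c2 − v_a = 1261 m/s.
= 1.261 km/s.

Δv ≈ 1.26 km/s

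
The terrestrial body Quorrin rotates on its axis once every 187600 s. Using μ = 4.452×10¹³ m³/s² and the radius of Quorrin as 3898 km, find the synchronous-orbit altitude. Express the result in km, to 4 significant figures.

A synchronous orbit has period T, so by Kepler's third law a = (μT²/4π²)^(1/3).
μT²/4π² = 4.452×10¹³ × (1.876×10⁵)² / 39.48 = 3.969×10²² m³.
a = 3.411×10⁷ m = 34110 km.
Altitude h = a − R = 34110 − 3898 = 30212 km.

h_sync ≈ 30210 km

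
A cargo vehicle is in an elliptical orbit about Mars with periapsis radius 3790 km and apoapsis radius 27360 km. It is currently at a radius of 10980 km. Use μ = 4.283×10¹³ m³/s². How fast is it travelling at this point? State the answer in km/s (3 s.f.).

Semi-major axis a = (r_p + r_a)/2 = 15575 km = 1.558×10⁷ m.
Vis-viva: v² = μ(2/r − 1/a) = 4.283×10¹³ × (1.821×10⁻⁷ − 6.421×10⁻⁸) = 5.052×10⁶ m²/s².
v = 2248 m/s = 2.248 km/s.

v ≈ 2.25 km/s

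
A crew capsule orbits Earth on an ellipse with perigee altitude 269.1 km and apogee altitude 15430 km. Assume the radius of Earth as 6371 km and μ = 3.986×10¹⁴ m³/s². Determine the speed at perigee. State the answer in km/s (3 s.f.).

v ≈ 9.59 km/s

r_p = 6371 + 269.1 = 6640.1 km = 6.6401×10⁶ m.
r_a = 6371 + 15430 = 21801 km = 2.1801×10⁷ m.
Semi-major axis a = (r_p + r_a)/2 = 14221 km = 1.422×10⁷ m.
Vis-viva: v² = μ(2/r − 1/a) = 3.986×10¹⁴ × (3.012×10⁻⁷ − 7.032×10⁻⁸) = 9.203×10⁷ m²/s².
v = 9593 m/s = 9.593 km/s.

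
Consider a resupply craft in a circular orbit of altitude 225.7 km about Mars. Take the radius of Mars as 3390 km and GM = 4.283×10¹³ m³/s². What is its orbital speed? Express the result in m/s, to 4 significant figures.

r = 3390 + 225.7 = 3615.7 km = 3.6157×10⁶ m.
For a circular orbit v = √(μ/r) = √(4.283×10¹³ / 3.616×10⁶) = √(1.185×10⁷) = 3442 m/s.

v ≈ 3442 m/s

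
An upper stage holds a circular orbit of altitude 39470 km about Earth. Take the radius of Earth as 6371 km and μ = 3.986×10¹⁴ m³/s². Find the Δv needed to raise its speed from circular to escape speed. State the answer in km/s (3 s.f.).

r = 6371 + 39470 = 45841 km = 4.5841×10⁷ m.
Circular speed v_c = √(μ/r) = 2949 m/s.
Escape speed v_esc = √(2μ/r) = √2 × v_c = 4170 m/s.
Δv = v_esc − v_c = 1221 m/s = 1.221 km/s.

Δv ≈ 1.22 km/s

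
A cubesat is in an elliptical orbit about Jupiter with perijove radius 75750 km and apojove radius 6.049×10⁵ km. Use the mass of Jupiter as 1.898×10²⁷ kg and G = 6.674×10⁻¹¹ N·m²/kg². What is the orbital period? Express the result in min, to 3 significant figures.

T ≈ 1850 min

μ = GM = 6.674×10⁻¹¹ × 1.898×10²⁷ = 1.267×10¹⁷ m³/s².
Semi-major axis a = (r_p + r_a)/2 = (75750 + 6.0490×10⁵)/2 = 3.4032×10⁵ km = 3.403×10⁸ m.
By Kepler's third law T = 2π√(a³/μ) = 2π × 1.764×10⁴ = 1.108×10⁵ s.
= 1847 min.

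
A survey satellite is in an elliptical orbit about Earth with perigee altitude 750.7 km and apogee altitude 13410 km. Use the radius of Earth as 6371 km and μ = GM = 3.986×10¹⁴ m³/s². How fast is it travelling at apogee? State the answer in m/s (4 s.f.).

v ≈ 3266 m/s

r_p = 6371 + 750.7 = 7121.7 km = 7.1217×10⁶ m.
r_a = 6371 + 13410 = 19781 km = 1.9781×10⁷ m.
Semi-major axis a = (r_p + r_a)/2 = 13451 km = 1.345×10⁷ m.
Vis-viva: v² = μ(2/r − 1/a) = 3.986×10¹⁴ × (1.011×10⁻⁷ − 7.434×10⁻⁸) = 1.067×10⁷ m²/s².
v = 3266 m/s.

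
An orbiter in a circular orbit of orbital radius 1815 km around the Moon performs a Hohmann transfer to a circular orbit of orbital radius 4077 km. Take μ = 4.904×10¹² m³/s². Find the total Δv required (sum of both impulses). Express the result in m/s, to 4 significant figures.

Δv_total ≈ 525.8 m/s

r₁ = 1815 km = 1.815×10⁶ m.
r₂ = 4077 km = 4.077×10⁶ m.
Transfer ellipse a_t = (r₁ + r₂)/2 = 2.946×10⁶ m.
At r₁: circular v_c1 = √(μ/r₁) = 1644 m/s; transfer-perilune v_p = √[μ(2/r₁ − 1/a_t)] = 1934 m/s.
Δv₁ = v_p − v_c1 = 290.0 m/s.
At r₂: circular v_c2 = √(μ/r₂) = 1097 m/s; transfer-apolune v_a = √[μ(2/r₂ − 1/a_t)] = 860.8 m/s.
Δv₂ = v_c2 − v_a = 235.9 m/s.
Total Δv = Δv₁ + Δv₂ = 525.8 m/s.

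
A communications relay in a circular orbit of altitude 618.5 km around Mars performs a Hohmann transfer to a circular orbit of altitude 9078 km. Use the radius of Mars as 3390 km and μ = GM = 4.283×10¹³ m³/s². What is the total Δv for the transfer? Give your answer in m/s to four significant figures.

r₁ = 3390 + 618.5 = 4008.5 km = 4.0085×10⁶ m.
r₂ = 3390 + 9078 = 12468 km = 1.2468×10⁷ m.
Transfer ellipse a_t = (r₁ + r₂)/2 = 8.238×10⁶ m.
At r₁: circular v_c1 = √(μ/r₁) = 3269 m/s; transfer-periapsis v_p = √[μ(2/r₁ − 1/a_t)] = 4021 m/s.
Δv₁ = v_p − v_c1 = 752.5 m/s.
At r₂: circular v_c2 = √(μ/r₂) = 1853 m/s; transfer-apoapsis v_a = √[μ(2/r₂ − 1/a_t)] = 1293 m/s.
Δv₂ = v_c2 − v_a = 560.6 m/s.
Total Δv = Δv₁ + Δv₂ = 1313 m/s.

Δv_total ≈ 1313 m/s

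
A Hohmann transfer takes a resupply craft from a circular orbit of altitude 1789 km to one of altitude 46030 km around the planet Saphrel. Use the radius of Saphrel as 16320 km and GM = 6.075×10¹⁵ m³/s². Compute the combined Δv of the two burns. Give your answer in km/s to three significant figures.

Δv_total ≈ 7.73 km/s

r₁ = 16320 + 1789 = 18109 km = 1.8109×10⁷ m.
r₂ = 16320 + 46030 = 62350 km = 6.2350×10⁷ m.
Transfer ellipse a_t = (r₁ + r₂)/2 = 4.023×10⁷ m.
At r₁: circular v_c1 = √(μ/r₁) = 18320 m/s; transfer-periapsis v_p = √[μ(2/r₁ − 1/a_t)] = 22800 m/s.
Δv₁ = v_p − v_c1 = 4486 m/s.
At r₂: circular v_c2 = √(μ/r₂) = 9871 m/s; transfer-apoapsis v_a = √[μ(2/r₂ − 1/a_t)] = 6623 m/s.
Δv₂ = v_c2 − v_a = 3248 m/s.
Total Δv = Δv₁ + Δv₂ = 7734 m/s = 7.734 km/s.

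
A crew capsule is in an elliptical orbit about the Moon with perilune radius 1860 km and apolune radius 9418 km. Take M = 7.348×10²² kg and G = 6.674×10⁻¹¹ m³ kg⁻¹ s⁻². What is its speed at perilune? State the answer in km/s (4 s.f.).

μ = GM = 6.674×10⁻¹¹ × 7.348×10²² = 4.904×10¹² m³/s².
Semi-major axis a = (r_p + r_a)/2 = 5639.0 km = 5.639×10⁶ m.
Vis-viva: v² = μ(2/r − 1/a) = 4.904×10¹² × (1.075×10⁻⁶ − 1.773×10⁻⁷) = 4.404×10⁶ m²/s².
v = 2098 m/s = 2.098 km/s.

v ≈ 2.098 km/s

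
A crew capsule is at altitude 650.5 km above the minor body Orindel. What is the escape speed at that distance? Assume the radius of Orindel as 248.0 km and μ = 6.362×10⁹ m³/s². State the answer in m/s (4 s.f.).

v_esc ≈ 119.0 m/s

r = 248.0 + 650.5 = 898.50 km = 8.9850×10⁵ m.
Escape speed v_esc = √(2μ/r) = √(2 × 6.362×10⁹ / 8.985×10⁵) = √(1.416×10⁴) = 119.0 m/s.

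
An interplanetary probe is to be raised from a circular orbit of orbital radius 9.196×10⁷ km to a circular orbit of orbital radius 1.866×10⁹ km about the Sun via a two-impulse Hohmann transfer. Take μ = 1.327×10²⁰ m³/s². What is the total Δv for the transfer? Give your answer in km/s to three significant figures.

Δv_total ≈ 20.3 km/s

r₁ = 9.196×10⁷ km = 9.196×10¹⁰ m.
r₂ = 1.866×10⁹ km = 1.866×10¹² m.
Transfer ellipse a_t = (r₁ + r₂)/2 = 9.790×10¹¹ m.
At r₁: circular v_c1 = √(μ/r₁) = 37990 m/s; transfer-perihelion v_p = √[μ(2/r₁ − 1/a_t)] = 52450 m/s.
Δv₁ = v_p − v_c1 = 14460 m/s.
At r₂: circular v_c2 = √(μ/r₂) = 8433 m/s; transfer-aphelion v_a = √[μ(2/r₂ − 1/a_t)] = 2585 m/s.
Δv₂ = v_c2 − v_a = 5848 m/s.
Total Δv = Δv₁ + Δv₂ = 20310 m/s = 20.31 km/s.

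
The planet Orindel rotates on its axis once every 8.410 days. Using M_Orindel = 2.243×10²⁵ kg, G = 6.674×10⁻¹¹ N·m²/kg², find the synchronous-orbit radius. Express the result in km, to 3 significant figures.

μ = GM = 6.674×10⁻¹¹ × 2.243×10²⁵ = 1.497×10¹⁵ m³/s².
T = 8.410 days = 7.266×10⁵ s.
A synchronous orbit has period T, so by Kepler's third law a = (μT²/4π²)^(1/3).
μT²/4π² = 1.497×10¹⁵ × (7.266×10⁵)² / 39.48 = 2.002×10²⁵ m³.
a = 2.715×10⁸ m = 2.7153×10⁵ km.

r_sync ≈ 2.72×10⁵ km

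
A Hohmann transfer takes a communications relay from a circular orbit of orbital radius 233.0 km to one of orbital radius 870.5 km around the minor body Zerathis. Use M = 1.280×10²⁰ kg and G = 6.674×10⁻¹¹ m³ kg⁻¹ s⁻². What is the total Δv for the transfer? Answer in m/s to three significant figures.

Δv_total ≈ 83.7 m/s

μ = GM = 6.674×10⁻¹¹ × 1.280×10²⁰ = 8.543×10⁹ m³/s².
r₁ = 233.0 km = 2.330×10⁵ m.
r₂ = 870.5 km = 8.705×10⁵ m.
Transfer ellipse a_t = (r₁ + r₂)/2 = 5.518×10⁵ m.
At r₁: circular v_c1 = √(μ/r₁) = 191.5 m/s; transfer-periapsis v_p = √[μ(2/r₁ − 1/a_t)] = 240.5 m/s.
Δv₁ = v_p − v_c1 = 49.03 m/s.
At r₂: circular v_c2 = √(μ/r₂) = 99.06 m/s; transfer-apoapsis v_a = √[μ(2/r₂ − 1/a_t)] = 64.38 m/s.
Δv₂ = v_c2 − v_a = 34.69 m/s.
Total Δv = Δv₁ + Δv₂ = 83.72 m/s.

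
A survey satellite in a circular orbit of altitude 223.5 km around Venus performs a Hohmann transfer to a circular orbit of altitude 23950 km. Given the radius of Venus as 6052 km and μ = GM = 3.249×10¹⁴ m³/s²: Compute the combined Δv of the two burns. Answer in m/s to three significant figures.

r₁ = 6052 + 223.5 = 6275.5 km = 6.2755×10⁶ m.
r₂ = 6052 + 23950 = 30002 km = 3.0002×10⁷ m.
Transfer ellipse a_t = (r₁ + r₂)/2 = 1.814×10⁷ m.
At r₁: circular v_c1 = √(μ/r₁) = 7195 m/s; transfer-periapsis v_p = √[μ(2/r₁ − 1/a_t)] = 9254 m/s.
Δv₁ = v_p − v_c1 = 2059 m/s.
At r₂: circular v_c2 = √(μ/r₂) = 3291 m/s; transfer-apoapsis v_a = √[μ(2/r₂ − 1/a_t)] = 1936 m/s.
Δv₂ = v_c2 − v_a = 1355 m/s.
Total Δv = Δv₁ + Δv₂ = 3414 m/s.

Δv_total ≈ 3410 m/s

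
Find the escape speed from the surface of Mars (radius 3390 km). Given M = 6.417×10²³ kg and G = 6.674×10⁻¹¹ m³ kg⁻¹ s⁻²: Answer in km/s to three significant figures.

v_esc ≈ 5.03 km/s

μ = GM = 6.674×10⁻¹¹ × 6.417×10²³ = 4.283×10¹³ m³/s².
r = R = 3.390×10⁶ m.
Escape speed v_esc = √(2μ/r) = √(2 × 4.283×10¹³ / 3.390×10⁶) = √(2.527×10⁷) = 5027 m/s.
= 5.027 km/s.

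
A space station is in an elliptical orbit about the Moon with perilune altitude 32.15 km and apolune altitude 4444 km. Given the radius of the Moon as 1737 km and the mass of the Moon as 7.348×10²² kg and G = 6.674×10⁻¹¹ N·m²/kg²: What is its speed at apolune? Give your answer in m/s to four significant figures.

v ≈ 594.2 m/s

μ = GM = 6.674×10⁻¹¹ × 7.348×10²² = 4.904×10¹² m³/s².
r_p = 1737 + 32.15 = 1769.2 km = 1.7692×10⁶ m.
r_a = 1737 + 4444 = 6181.0 km = 6.1810×10⁶ m.
Semi-major axis a = (r_p + r_a)/2 = 3975.1 km = 3.975×10⁶ m.
Vis-viva: v² = μ(2/r − 1/a) = 4.904×10¹² × (3.236×10⁻⁷ − 2.516×10⁻⁷) = 3.531×10⁵ m²/s².
v = 594.2 m/s.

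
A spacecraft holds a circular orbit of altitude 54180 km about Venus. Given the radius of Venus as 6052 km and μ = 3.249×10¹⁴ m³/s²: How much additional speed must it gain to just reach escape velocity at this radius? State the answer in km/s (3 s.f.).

Δv ≈ 0.962 km/s

r = 6052 + 54180 = 60232 km = 6.0232×10⁷ m.
Circular speed v_c = √(μ/r) = 2323 m/s.
Escape speed v_esc = √(2μ/r) = √2 × v_c = 3285 m/s.
Δv = v_esc − v_c = 962.0 m/s = 0.962 km/s.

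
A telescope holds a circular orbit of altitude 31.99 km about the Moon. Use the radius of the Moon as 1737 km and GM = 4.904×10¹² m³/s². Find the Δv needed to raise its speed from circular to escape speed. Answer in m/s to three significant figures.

Δv ≈ 690 m/s

r = 1737 + 31.99 = 1769.0 km = 1.7690×10⁶ m.
Circular speed v_c = √(μ/r) = 1665 m/s.
Escape speed v_esc = √(2μ/r) = √2 × v_c = 2355 m/s.
Δv = v_esc − v_c = 689.7 m/s.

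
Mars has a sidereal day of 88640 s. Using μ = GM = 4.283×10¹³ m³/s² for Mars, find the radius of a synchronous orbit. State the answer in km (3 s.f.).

A synchronous orbit has period T, so by Kepler's third law a = (μT²/4π²)^(1/3).
μT²/4π² = 4.283×10¹³ × (8.864×10⁴)² / 39.48 = 8.524×10²¹ m³.
a = 2.043×10⁷ m = 20428 km.

r_sync ≈ 20400 km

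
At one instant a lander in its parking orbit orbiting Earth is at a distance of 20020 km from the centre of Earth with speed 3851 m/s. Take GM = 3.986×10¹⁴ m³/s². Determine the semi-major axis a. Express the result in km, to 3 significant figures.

a ≈ 16000 km

r = 2.002×10⁷ m.
Vis-viva rearranged: 1/a = 2/r − v²/μ = 9.990×10⁻⁸ − 3.721×10⁻⁸ = 6.269×10⁻⁸ m⁻¹.
a = 1.595×10⁷ m = 15950 km.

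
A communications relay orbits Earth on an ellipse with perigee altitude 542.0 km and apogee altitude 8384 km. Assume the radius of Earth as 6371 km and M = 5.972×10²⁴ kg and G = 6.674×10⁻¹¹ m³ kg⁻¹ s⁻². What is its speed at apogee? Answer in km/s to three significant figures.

μ = GM = 6.674×10⁻¹¹ × 5.972×10²⁴ = 3.986×10¹⁴ m³/s².
r_p = 6371 + 542.0 = 6913.0 km = 6.9130×10⁶ m.
r_a = 6371 + 8384 = 14755 km = 1.4755×10⁷ m.
Semi-major axis a = (r_p + r_a)/2 = 10834 km = 1.083×10⁷ m.
Vis-viva: v² = μ(2/r − 1/a) = 3.986×10¹⁴ × (1.355×10⁻⁷ − 9.230×10⁻⁸) = 1.724×10⁷ m²/s².
v = 4152 m/s = 4.152 km/s.

v ≈ 4.15 km/s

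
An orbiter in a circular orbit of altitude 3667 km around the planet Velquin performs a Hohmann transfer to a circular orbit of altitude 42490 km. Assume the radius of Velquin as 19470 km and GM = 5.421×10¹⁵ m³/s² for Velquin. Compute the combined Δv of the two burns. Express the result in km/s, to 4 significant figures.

Δv_total ≈ 5.621 km/s

r₁ = 19470 + 3667 = 23137 km = 2.3137×10⁷ m.
r₂ = 19470 + 42490 = 61960 km = 6.1960×10⁷ m.
Transfer ellipse a_t = (r₁ + r₂)/2 = 4.255×10⁷ m.
At r₁: circular v_c1 = √(μ/r₁) = 15310 m/s; transfer-periapsis v_p = √[μ(2/r₁ − 1/a_t)] = 18470 m/s.
Δv₁ = v_p − v_c1 = 3165 m/s.
At r₂: circular v_c2 = √(μ/r₂) = 9354 m/s; transfer-apoapsis v_a = √[μ(2/r₂ − 1/a_t)] = 6898 m/s.
Δv₂ = v_c2 − v_a = 2456 m/s.
Total Δv = Δv₁ + Δv₂ = 5621 m/s = 5.621 km/s.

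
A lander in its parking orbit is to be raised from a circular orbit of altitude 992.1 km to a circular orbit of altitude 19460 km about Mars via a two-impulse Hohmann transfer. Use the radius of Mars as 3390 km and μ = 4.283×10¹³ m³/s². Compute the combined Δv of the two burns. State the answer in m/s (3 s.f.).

r₁ = 3390 + 992.1 = 4382.1 km = 4.3821×10⁶ m.
r₂ = 3390 + 19460 = 22850 km = 2.2850×10⁷ m.
Transfer ellipse a_t = (r₁ + r₂)/2 = 1.362×10⁷ m.
At r₁: circular v_c1 = √(μ/r₁) = 3126 m/s; transfer-periapsis v_p = √[μ(2/r₁ − 1/a_t)] = 4050 m/s.
Δv₁ = v_p − v_c1 = 923.6 m/s.
At r₂: circular v_c2 = √(μ/r₂) = 1369 m/s; transfer-apoapsis v_a = √[μ(2/r₂ − 1/a_t)] = 776.7 m/s.
Δv₂ = v_c2 − v_a = 592.4 m/s.
Total Δv = Δv₁ + Δv₂ = 1516 m/s.

Δv_total ≈ 1520 m/s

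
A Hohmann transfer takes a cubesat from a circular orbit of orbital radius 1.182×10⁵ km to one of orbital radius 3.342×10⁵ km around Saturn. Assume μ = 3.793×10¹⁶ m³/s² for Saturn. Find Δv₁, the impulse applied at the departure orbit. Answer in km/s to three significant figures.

Δv ≈ 3.86 km/s

r₁ = 1.182×10⁵ km = 1.182×10⁸ m.
r₂ = 3.342×10⁵ km = 3.342×10⁸ m.
Transfer ellipse a_t = (r₁ + r₂)/2 = 2.262×10⁸ m.
At r₁: circular v_c1 = √(μ/r₁) = 17910 m/s; transfer-perikrone v_p = √[μ(2/r₁ − 1/a_t)] = 21770 m/s.
Δv₁ = v_p − v_c1 = 3860 m/s.
= 3.860 km/s.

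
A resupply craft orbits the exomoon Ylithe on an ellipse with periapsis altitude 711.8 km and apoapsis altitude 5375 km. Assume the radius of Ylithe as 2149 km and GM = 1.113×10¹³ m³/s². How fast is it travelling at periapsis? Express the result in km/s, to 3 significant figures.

r_p = 2149 + 711.8 = 2860.8 km = 2.8608×10⁶ m.
r_a = 2149 + 5375 = 7524.0 km = 7.5240×10⁶ m.
Semi-major axis a = (r_p + r_a)/2 = 5192.4 km = 5.192×10⁶ m.
Vis-viva: v² = μ(2/r − 1/a) = 1.113×10¹³ × (6.991×10⁻⁷ − 1.926×10⁻⁷) = 5.638×10⁶ m²/s².
v = 2374 m/s = 2.374 km/s.

v ≈ 2.37 km/s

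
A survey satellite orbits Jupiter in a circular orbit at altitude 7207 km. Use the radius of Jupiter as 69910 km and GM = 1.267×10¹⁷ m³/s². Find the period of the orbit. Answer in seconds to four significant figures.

r = 69910 + 7207 = 77117 km = 7.7117×10⁷ m.
Kepler's third law: T = 2π√(r³/μ) = 2π√((7.712×10⁷)³ / 1.267×10¹⁷).
r³/μ = 3.620×10⁶ s², so T = 2π × 1.903×10³ = 1.195×10⁴ s.

T ≈ 11950 seconds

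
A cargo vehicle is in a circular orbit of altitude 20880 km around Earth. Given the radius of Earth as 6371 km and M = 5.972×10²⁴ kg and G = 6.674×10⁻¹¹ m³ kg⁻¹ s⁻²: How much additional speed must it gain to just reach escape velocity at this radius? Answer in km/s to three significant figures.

μ = GM = 6.674×10⁻¹¹ × 5.972×10²⁴ = 3.986×10¹⁴ m³/s².
r = 6371 + 20880 = 27251 km = 2.7251×10⁷ m.
Circular speed v_c = √(μ/r) = 3824 m/s.
Escape speed v_esc = √(2μ/r) = √2 × v_c = 5408 m/s.
Δv = v_esc − v_c = 1584 m/s = 1.584 km/s.

Δv ≈ 1.58 km/s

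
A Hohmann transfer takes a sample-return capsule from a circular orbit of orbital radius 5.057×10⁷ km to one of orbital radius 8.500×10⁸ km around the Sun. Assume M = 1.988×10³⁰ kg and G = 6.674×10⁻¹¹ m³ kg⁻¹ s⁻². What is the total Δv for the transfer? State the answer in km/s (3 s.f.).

Δv_total ≈ 27.5 km/s

μ = GM = 6.674×10⁻¹¹ × 1.988×10³⁰ = 1.327×10²⁰ m³/s².
r₁ = 5.057×10⁷ km = 5.057×10¹⁰ m.
r₂ = 8.500×10⁸ km = 8.500×10¹¹ m.
Transfer ellipse a_t = (r₁ + r₂)/2 = 4.503×10¹¹ m.
At r₁: circular v_c1 = √(μ/r₁) = 51220 m/s; transfer-perihelion v_p = √[μ(2/r₁ − 1/a_t)] = 70380 m/s.
Δv₁ = v_p − v_c1 = 19150 m/s.
At r₂: circular v_c2 = √(μ/r₂) = 12490 m/s; transfer-aphelion v_a = √[μ(2/r₂ − 1/a_t)] = 4187 m/s.
Δv₂ = v_c2 − v_a = 8307 m/s.
Total Δv = Δv₁ + Δv₂ = 27460 m/s = 27.46 km/s.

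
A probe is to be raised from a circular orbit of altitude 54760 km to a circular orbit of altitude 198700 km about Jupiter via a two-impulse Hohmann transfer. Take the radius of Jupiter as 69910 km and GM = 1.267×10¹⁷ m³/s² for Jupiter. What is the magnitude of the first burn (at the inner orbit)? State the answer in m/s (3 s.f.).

r₁ = 69910 + 54760 = 124670 km = 1.2467×10⁸ m.
r₂ = 69910 + 198700 = 268610 km = 2.6861×10⁸ m.
Transfer ellipse a_t = (r₁ + r₂)/2 = 1.966×10⁸ m.
At r₁: circular v_c1 = √(μ/r₁) = 31880 m/s; transfer-perijove v_p = √[μ(2/r₁ − 1/a_t)] = 37260 m/s.
Δv₁ = v_p − v_c1 = 5380 m/s.

Δv ≈ 5380 m/s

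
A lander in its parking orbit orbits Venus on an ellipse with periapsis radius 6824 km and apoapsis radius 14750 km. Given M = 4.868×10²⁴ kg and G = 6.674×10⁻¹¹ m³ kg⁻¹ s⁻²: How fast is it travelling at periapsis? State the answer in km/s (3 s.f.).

μ = GM = 6.674×10⁻¹¹ × 4.868×10²⁴ = 3.249×10¹⁴ m³/s².
Semi-major axis a = (r_p + r_a)/2 = 10787 km = 1.079×10⁷ m.
Vis-viva: v² = μ(2/r − 1/a) = 3.249×10¹⁴ × (2.931×10⁻⁷ − 9.270×10⁻⁸) = 6.510×10⁷ m²/s².
v = 8069 m/s = 8.069 km/s.

v ≈ 8.07 km/s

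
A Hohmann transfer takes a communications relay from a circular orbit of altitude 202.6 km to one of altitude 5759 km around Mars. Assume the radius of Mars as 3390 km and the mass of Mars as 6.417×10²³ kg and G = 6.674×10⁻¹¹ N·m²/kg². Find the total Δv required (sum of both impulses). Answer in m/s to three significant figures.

Δv_total ≈ 1220 m/s

μ = GM = 6.674×10⁻¹¹ × 6.417×10²³ = 4.283×10¹³ m³/s².
r₁ = 3390 + 202.6 = 3592.6 km = 3.5926×10⁶ m.
r₂ = 3390 + 5759 = 9149.0 km = 9.1490×10⁶ m.
Transfer ellipse a_t = (r₁ + r₂)/2 = 6.371×10⁶ m.
At r₁: circular v_c1 = √(μ/r₁) = 3453 m/s; transfer-periapsis v_p = √[μ(2/r₁ − 1/a_t)] = 4138 m/s.
Δv₁ = v_p − v_c1 = 684.9 m/s.
At r₂: circular v_c2 = √(μ/r₂) = 2164 m/s; transfer-apoapsis v_a = √[μ(2/r₂ − 1/a_t)] = 1625 m/s.
Δv₂ = v_c2 − v_a = 538.9 m/s.
Total Δv = Δv₁ + Δv₂ = 1224 m/s.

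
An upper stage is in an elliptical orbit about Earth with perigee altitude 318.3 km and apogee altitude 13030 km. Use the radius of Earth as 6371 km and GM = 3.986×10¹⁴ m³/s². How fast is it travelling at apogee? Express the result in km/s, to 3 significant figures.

v ≈ 3.25 km/s

r_p = 6371 + 318.3 = 6689.3 km = 6.6893×10⁶ m.
r_a = 6371 + 13030 = 19401 km = 1.9401×10⁷ m.
Semi-major axis a = (r_p + r_a)/2 = 13045 km = 1.305×10⁷ m.
Vis-viva: v² = μ(2/r − 1/a) = 3.986×10¹⁴ × (1.031×10⁻⁷ − 7.666×10⁻⁸) = 1.054×10⁷ m²/s².
v = 3246 m/s = 3.246 km/s.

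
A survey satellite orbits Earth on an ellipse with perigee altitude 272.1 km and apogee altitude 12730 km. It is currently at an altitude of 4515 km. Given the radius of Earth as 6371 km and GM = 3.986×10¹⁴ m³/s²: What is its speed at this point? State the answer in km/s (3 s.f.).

v ≈ 6.50 km/s

r_p = 6371 + 272.1 = 6643.1 km = 6.6431×10⁶ m.
r_a = 6371 + 12730 = 19101 km = 1.9101×10⁷ m.
r = 6371 + 4515 = 10886 km = 1.089×10⁷ m.
Semi-major axis a = (r_p + r_a)/2 = 12872 km = 1.287×10⁷ m.
Vis-viva: v² = μ(2/r − 1/a) = 3.986×10¹⁴ × (1.837×10⁻⁷ − 7.769×10⁻⁸) = 4.227×10⁷ m²/s².
v = 6501 m/s = 6.501 km/s.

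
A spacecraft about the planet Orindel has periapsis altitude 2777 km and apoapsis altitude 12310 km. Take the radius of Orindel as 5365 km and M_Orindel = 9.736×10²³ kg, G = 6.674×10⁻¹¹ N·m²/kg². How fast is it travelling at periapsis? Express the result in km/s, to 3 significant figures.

v ≈ 3.31 km/s

μ = GM = 6.674×10⁻¹¹ × 9.736×10²³ = 6.498×10¹³ m³/s².
r_p = 5365 + 2777 = 8142.0 km = 8.1420×10⁶ m.
r_a = 5365 + 12310 = 17675 km = 1.7675×10⁷ m.
Semi-major axis a = (r_p + r_a)/2 = 12908 km = 1.291×10⁷ m.
Vis-viva: v² = μ(2/r − 1/a) = 6.498×10¹³ × (2.456×10⁻⁷ − 7.747×10⁻⁸) = 1.093×10⁷ m²/s².
v = 3306 m/s = 3.306 km/s.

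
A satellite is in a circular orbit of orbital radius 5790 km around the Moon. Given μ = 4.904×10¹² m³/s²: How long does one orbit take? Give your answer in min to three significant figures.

T ≈ 659 min

r = 5790 km = 5.790×10⁶ m.
Kepler's third law: T = 2π√(r³/μ) = 2π√((5.790×10⁶)³ / 4.904×10¹²).
r³/μ = 3.958×10⁷ s², so T = 2π × 6.291×10³ = 3.953×10⁴ s.
Converting: 3.953×10⁴ s ÷ 60.00 = 658.8 min.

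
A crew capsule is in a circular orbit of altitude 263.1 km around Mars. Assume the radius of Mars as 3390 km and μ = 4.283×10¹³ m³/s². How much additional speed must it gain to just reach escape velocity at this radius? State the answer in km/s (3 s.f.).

Δv ≈ 1.42 km/s

r = 3390 + 263.1 = 3653.1 km = 3.6531×10⁶ m.
Circular speed v_c = √(μ/r) = 3424 m/s.
Escape speed v_esc = √(2μ/r) = √2 × v_c = 4842 m/s.
Δv = v_esc − v_c = 1418 m/s = 1.418 km/s.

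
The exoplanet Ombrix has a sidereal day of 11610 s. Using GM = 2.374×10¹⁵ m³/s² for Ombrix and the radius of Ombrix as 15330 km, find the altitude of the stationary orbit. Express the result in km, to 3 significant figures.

h_sync ≈ 4760 km

A synchronous orbit has period T, so by Kepler's third law a = (μT²/4π²)^(1/3).
μT²/4π² = 2.374×10¹⁵ × (1.161×10⁴)² / 39.48 = 8.106×10²¹ m³.
a = 2.009×10⁷ m = 20088 km.
Altitude h = a − R = 20088 − 15330 = 4757.6 km.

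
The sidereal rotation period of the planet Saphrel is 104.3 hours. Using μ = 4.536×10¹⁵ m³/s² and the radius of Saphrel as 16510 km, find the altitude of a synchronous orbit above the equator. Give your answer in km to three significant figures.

T = 104.3 hours = 3.755×10⁵ s.
A synchronous orbit has period T, so by Kepler's third law a = (μT²/4π²)^(1/3).
μT²/4π² = 4.536×10¹⁵ × (3.755×10⁵)² / 39.48 = 1.620×10²⁵ m³.
a = 2.530×10⁸ m = 2.5302×10⁵ km.
Altitude h = a − R = 2.5302×10⁵ − 16510 = 2.3651×10⁵ km.

h_sync ≈ 2.37×10⁵ km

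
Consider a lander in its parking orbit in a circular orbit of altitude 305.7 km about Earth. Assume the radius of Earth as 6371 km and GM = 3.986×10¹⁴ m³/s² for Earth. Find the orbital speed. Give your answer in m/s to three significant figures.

v ≈ 7730 m/s

r = 6371 + 305.7 = 6676.7 km = 6.6767×10⁶ m.
For a circular orbit v = √(μ/r) = √(3.986×10¹⁴ / 6.677×10⁶) = √(5.970×10⁷) = 7727 m/s.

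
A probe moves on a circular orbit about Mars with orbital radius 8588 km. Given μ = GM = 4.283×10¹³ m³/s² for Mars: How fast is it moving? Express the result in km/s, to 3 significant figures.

r = 8588 km = 8.588×10⁶ m.
For a circular orbit v = √(μ/r) = √(4.283×10¹³ / 8.588×10⁶) = √(4.987×10⁶) = 2233 m/s.
That is 2.233 km/s.

v ≈ 2.23 km/s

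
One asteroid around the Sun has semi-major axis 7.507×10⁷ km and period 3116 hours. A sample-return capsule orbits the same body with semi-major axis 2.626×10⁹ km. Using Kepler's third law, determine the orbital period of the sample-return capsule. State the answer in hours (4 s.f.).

Kepler's third law: T² ∝ a³, so T₂ = T₁ (a₂/a₁)^(3/2).
a₂/a₁ = 34.98, (a₂/a₁)^(3/2) = 206.9.
T₂ = 3116 × 206.9 = 6.447×10⁵ hours.

T₂ ≈ 6.447×10⁵ hours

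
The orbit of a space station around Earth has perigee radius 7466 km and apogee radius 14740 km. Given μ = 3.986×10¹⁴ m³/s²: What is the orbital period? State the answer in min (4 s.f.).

Semi-major axis a = (r_p + r_a)/2 = (7466.0 + 14740)/2 = 11103 km = 1.110×10⁷ m.
By Kepler's third law T = 2π√(a³/μ) = 2π × 1.853×10³ = 1.164×10⁴ s.
= 194.1 min.

T ≈ 194.1 min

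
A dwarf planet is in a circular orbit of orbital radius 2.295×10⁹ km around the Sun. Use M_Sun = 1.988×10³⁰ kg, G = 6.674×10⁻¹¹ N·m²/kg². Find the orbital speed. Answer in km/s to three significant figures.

v ≈ 7.60 km/s

μ = GM = 6.674×10⁻¹¹ × 1.988×10³⁰ = 1.327×10²⁰ m³/s².
r = 2.295×10⁹ km = 2.295×10¹² m.
For a circular orbit v = √(μ/r) = √(1.327×10²⁰ / 2.295×10¹²) = √(5.781×10⁷) = 7603 m/s.
That is 7.603 km/s.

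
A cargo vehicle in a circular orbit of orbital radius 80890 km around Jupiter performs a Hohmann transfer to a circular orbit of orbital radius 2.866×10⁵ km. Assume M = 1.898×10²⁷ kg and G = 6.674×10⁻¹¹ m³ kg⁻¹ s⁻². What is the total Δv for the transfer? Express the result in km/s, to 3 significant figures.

Δv_total ≈ 16.9 km/s

μ = GM = 6.674×10⁻¹¹ × 1.898×10²⁷ = 1.267×10¹⁷ m³/s².
r₁ = 80890 km = 8.089×10⁷ m.
r₂ = 2.866×10⁵ km = 2.866×10⁸ m.
Transfer ellipse a_t = (r₁ + r₂)/2 = 1.837×10⁸ m.
At r₁: circular v_c1 = √(μ/r₁) = 39570 m/s; transfer-perijove v_p = √[μ(2/r₁ − 1/a_t)] = 49420 m/s.
Δv₁ = v_p − v_c1 = 9850 m/s.
At r₂: circular v_c2 = √(μ/r₂) = 21020 m/s; transfer-apojove v_a = √[μ(2/r₂ − 1/a_t)] = 13950 m/s.
Δv₂ = v_c2 − v_a = 7074 m/s.
Total Δv = Δv₁ + Δv₂ = 16920 m/s = 16.92 km/s.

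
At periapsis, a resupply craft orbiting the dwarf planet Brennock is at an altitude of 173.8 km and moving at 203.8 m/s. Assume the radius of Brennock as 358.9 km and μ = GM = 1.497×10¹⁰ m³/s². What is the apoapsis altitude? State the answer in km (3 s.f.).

r_p = 358.9 + 173.8 = 532.70 km = 5.327×10⁵ m.
Specific energy ε = v²/2 − μ/r = -7.335×10³ J/kg, so a = −μ/(2ε) = 1.020×10⁶ m.
The apsides satisfy r_p + r_a = 2a, so the apoapsis radius is 2a − r_p = 1.508×10⁶ m = 1508.2 km.
Apoapsis altitude = 1508.2 − 358.9 = 1149.3 km.

apoapsis altitude ≈ 1150 km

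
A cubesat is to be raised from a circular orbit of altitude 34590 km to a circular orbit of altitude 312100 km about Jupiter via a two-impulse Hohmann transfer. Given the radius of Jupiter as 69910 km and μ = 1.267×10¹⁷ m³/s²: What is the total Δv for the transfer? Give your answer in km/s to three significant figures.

r₁ = 69910 + 34590 = 104500 km = 1.0450×10⁸ m.
r₂ = 69910 + 312100 = 382010 km = 3.8201×10⁸ m.
Transfer ellipse a_t = (r₁ + r₂)/2 = 2.433×10⁸ m.
At r₁: circular v_c1 = √(μ/r₁) = 34820 m/s; transfer-perijove v_p = √[μ(2/r₁ − 1/a_t)] = 43640 m/s.
Δv₁ = v_p − v_c1 = 8815 m/s.
At r₂: circular v_c2 = √(μ/r₂) = 18210 m/s; transfer-apojove v_a = √[μ(2/r₂ − 1/a_t)] = 11940 m/s.
Δv₂ = v_c2 − v_a = 6275 m/s.
Total Δv = Δv₁ + Δv₂ = 15090 m/s = 15.09 km/s.

Δv_total ≈ 15.1 km/s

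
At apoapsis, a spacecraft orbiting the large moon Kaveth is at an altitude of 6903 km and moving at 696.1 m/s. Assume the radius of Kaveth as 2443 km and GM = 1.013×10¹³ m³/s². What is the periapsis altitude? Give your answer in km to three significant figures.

r_a = 2443 + 6903 = 9346.0 km = 9.346×10⁶ m.
Specific energy ε = v²/2 − μ/r = -8.416×10⁵ J/kg, so a = −μ/(2ε) = 6.018×10⁶ m.
The apsides satisfy r_p + r_a = 2a, so the periapsis radius is 2a − r_a = 2.690×10⁶ m = 2690.5 km.
Periapsis altitude = 2690.5 − 2443 = 247.47 km.

periapsis altitude ≈ 247 km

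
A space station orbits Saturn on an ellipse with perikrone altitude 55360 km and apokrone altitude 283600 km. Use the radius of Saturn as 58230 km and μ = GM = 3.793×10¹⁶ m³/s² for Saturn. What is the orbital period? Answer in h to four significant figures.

T ≈ 30.79 h

r_p = 58230 + 55360 = 113590 km = 1.1359×10⁸ m.
r_a = 58230 + 283600 = 341830 km = 3.4183×10⁸ m.
Semi-major axis a = (r_p + r_a)/2 = (1.1359×10⁵ + 3.4183×10⁵)/2 = 2.2771×10⁵ km = 2.277×10⁸ m.
By Kepler's third law T = 2π√(a³/μ) = 2π × 1.764×10⁴ = 1.109×10⁵ s.
= 30.79 h.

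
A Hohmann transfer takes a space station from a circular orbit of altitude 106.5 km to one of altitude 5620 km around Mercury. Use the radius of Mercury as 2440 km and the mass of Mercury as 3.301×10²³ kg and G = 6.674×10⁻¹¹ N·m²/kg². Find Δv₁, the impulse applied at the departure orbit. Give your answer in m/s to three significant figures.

μ = GM = 6.674×10⁻¹¹ × 3.301×10²³ = 2.203×10¹³ m³/s².
r₁ = 2440 + 106.5 = 2546.5 km = 2.5465×10⁶ m.
r₂ = 2440 + 5620 = 8060.0 km = 8.0600×10⁶ m.
Transfer ellipse a_t = (r₁ + r₂)/2 = 5.303×10⁶ m.
At r₁: circular v_c1 = √(μ/r₁) = 2941 m/s; transfer-periherm v_p = √[μ(2/r₁ − 1/a_t)] = 3626 m/s.
Δv₁ = v_p − v_c1 = 684.8 m/s.

Δv ≈ 685 m/s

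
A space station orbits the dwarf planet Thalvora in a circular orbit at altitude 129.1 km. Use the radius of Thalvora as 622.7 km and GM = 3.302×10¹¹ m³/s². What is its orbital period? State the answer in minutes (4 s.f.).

T ≈ 118.8 minutes

r = 622.7 + 129.1 = 751.80 km = 7.5180×10⁵ m.
Kepler's third law: T = 2π√(r³/μ) = 2π√((7.518×10⁵)³ / 3.302×10¹¹).
r³/μ = 1.287×10⁶ s², so T = 2π × 1.134×10³ = 7.128×10³ s.
Converting: 7.128×10³ s ÷ 60.00 = 118.8 minutes.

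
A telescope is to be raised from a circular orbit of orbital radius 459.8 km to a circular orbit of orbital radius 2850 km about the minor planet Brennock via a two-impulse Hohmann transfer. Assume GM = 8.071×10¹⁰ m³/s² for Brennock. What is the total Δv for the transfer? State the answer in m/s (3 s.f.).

r₁ = 459.8 km = 4.598×10⁵ m.
r₂ = 2850 km = 2.850×10⁶ m.
Transfer ellipse a_t = (r₁ + r₂)/2 = 1.655×10⁶ m.
At r₁: circular v_c1 = √(μ/r₁) = 419.0 m/s; transfer-periapsis v_p = √[μ(2/r₁ − 1/a_t)] = 549.8 m/s.
Δv₁ = v_p − v_c1 = 130.8 m/s.
At r₂: circular v_c2 = √(μ/r₂) = 168.3 m/s; transfer-apoapsis v_a = √[μ(2/r₂ − 1/a_t)] = 88.70 m/s.
Δv₂ = v_c2 − v_a = 79.58 m/s.
Total Δv = Δv₁ + Δv₂ = 210.4 m/s.

Δv_total ≈ 210 m/s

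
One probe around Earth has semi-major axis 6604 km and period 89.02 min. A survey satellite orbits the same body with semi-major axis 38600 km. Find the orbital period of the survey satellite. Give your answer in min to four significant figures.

T₂ ≈ 1258 min

Kepler's third law: T² ∝ a³, so T₂ = T₁ (a₂/a₁)^(3/2).
a₂/a₁ = 5.845, (a₂/a₁)^(3/2) = 14.13.
T₂ = 89.02 × 14.13 = 1258 min.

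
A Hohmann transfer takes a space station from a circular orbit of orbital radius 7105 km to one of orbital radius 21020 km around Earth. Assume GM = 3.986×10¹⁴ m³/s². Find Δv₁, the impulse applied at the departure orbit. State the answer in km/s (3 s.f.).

r₁ = 7105 km = 7.105×10⁶ m.
r₂ = 21020 km = 2.102×10⁷ m.
Transfer ellipse a_t = (r₁ + r₂)/2 = 1.406×10⁷ m.
At r₁: circular v_c1 = √(μ/r₁) = 7490 m/s; transfer-perigee v_p = √[μ(2/r₁ − 1/a_t)] = 9157 m/s.
Δv₁ = v_p − v_c1 = 1667 m/s.
= 1.667 km/s.

Δv ≈ 1.67 km/s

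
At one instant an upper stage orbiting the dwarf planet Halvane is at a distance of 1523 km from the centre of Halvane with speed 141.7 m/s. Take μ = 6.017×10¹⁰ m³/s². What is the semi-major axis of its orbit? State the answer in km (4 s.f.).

a ≈ 1021 km

r = 1.523×10⁶ m.
Specific orbital energy ε = v²/2 − μ/r = (141.7)²/2 − 6.017×10¹⁰/1.523×10⁶ = -2.947×10⁴ J/kg.
Since ε = −μ/(2a), a = −μ/(2ε) = 1.021×10⁶ m = 1020.9 km.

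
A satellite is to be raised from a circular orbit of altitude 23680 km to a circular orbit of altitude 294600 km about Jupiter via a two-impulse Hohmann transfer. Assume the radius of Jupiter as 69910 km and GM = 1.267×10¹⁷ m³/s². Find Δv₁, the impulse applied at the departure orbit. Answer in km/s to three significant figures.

r₁ = 69910 + 23680 = 93590 km = 9.3590×10⁷ m.
r₂ = 69910 + 294600 = 364510 km = 3.6451×10⁸ m.
Transfer ellipse a_t = (r₁ + r₂)/2 = 2.290×10⁸ m.
At r₁: circular v_c1 = √(μ/r₁) = 36790 m/s; transfer-perijove v_p = √[μ(2/r₁ − 1/a_t)] = 46420 m/s.
Δv₁ = v_p − v_c1 = 9622 m/s.
= 9.622 km/s.

Δv ≈ 9.62 km/s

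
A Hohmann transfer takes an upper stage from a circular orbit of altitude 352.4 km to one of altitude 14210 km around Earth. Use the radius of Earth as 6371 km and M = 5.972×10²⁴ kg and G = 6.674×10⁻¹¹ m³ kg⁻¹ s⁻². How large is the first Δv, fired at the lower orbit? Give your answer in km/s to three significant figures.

Δv ≈ 1.75 km/s

μ = GM = 6.674×10⁻¹¹ × 5.972×10²⁴ = 3.986×10¹⁴ m³/s².
r₁ = 6371 + 352.4 = 6723.4 km = 6.7234×10⁶ m.
r₂ = 6371 + 14210 = 20581 km = 2.0581×10⁷ m.
Transfer ellipse a_t = (r₁ + r₂)/2 = 1.365×10⁷ m.
At r₁: circular v_c1 = √(μ/r₁) = 7699 m/s; transfer-perigee v_p = √[μ(2/r₁ − 1/a_t)] = 9453 m/s.
Δv₁ = v_p − v_c1 = 1754 m/s.
= 1.754 km/s.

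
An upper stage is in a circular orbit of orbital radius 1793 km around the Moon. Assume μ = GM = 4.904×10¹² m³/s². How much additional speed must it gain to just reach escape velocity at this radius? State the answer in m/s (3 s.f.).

Δv ≈ 685 m/s

r = 1793 km = 1.793×10⁶ m.
Circular speed v_c = √(μ/r) = 1654 m/s.
Escape speed v_esc = √(2μ/r) = √2 × v_c = 2339 m/s.
Δv = v_esc − v_c = 685.0 m/s.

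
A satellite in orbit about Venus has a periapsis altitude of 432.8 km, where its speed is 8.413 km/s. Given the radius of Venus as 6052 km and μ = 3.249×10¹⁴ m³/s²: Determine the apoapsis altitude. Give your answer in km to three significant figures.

apoapsis altitude ≈ 9550 km

r_p = 6052 + 432.8 = 6484.8 km = 6.485×10⁶ m.
Specific energy ε = v²/2 − μ/r = -1.471×10⁷ J/kg, so a = −μ/(2ε) = 1.104×10⁷ m.
The apsides satisfy r_p + r_a = 2a, so the apoapsis radius is 2a − r_p = 1.560×10⁷ m = 15598 km.
Apoapsis altitude = 15598 − 6052 = 9546.5 km.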